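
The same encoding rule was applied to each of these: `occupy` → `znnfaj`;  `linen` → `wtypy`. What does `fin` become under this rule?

qty

Compare letters: o→z is +11, c→n is +11, c→n is +11 — a constant shift. Each letter is shifted forward by 11 in the alphabet (a Caesar shift of +11).
For fin: f+11=q, i+11=t, n+11=y.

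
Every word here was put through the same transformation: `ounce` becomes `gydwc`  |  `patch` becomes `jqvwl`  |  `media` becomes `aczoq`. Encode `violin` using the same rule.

bogxod

o(14)→g(6) and u(20)→y(24) fit y≡3x+16 (mod 26); the inverse of 3 mod 26 is 9. Each letter's alphabet position (a=0..z=25) is mapped through 3·x+16 mod 26 — an affine cipher.
Applying it to violin: v(21)→3·21+16≡1=b; i(8)→3·8+16≡14=o; o(14)→3·14+16≡6=g; l(11)→3·11+16≡23=x; i(8)→3·8+16≡14=o; n(13)→3·13+16≡3=d (all mod 26).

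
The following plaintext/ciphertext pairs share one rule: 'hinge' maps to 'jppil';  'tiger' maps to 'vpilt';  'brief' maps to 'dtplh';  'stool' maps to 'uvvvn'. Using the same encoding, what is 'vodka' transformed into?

xvfmh

The rule splits by letter class: vowels +7, consonants +2.
For vodka: v(cons)+2=x, o(vowel)+7=v, d(cons)+2=f, k(cons)+2=m, a(vowel)+7=h.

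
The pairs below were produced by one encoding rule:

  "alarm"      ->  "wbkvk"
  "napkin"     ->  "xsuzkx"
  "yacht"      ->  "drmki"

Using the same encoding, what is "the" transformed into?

The output letters match the input read backwards, each shifted +10: alarm reversed is mrala. Read the word backwards and shift each letter +10.
On the: reverse → eht; then shift: e+10=o, h+10=r, t+10=d.

ord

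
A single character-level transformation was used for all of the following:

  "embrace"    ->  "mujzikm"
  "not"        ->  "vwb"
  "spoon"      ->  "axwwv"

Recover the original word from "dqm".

Each letter is shifted forward by 8 in the alphabet (a Caesar shift of +8).
Undoing it on dqm: d−8=v, q−8=i, m−8=e.

vie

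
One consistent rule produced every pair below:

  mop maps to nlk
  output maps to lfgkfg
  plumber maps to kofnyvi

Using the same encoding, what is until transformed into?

Each letter is replaced by its mirror in the alphabet: a↔z, b↔y, c↔x, and so on (the Atbash cipher).
For until: u↔f, n↔m, t↔g, i↔r, l↔o.

fmgro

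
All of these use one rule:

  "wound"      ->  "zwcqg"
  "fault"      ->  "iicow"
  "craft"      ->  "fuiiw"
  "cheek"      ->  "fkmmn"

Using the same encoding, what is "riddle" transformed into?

uqggom

Two shifts are in play — +8 for a/e/i/o/u, +3 for every other letter.
On riddle: r(cons)+3=u, i(vowel)+8=q, d(cons)+3=g, d(cons)+3=g, l(cons)+3=o, e(vowel)+8=m.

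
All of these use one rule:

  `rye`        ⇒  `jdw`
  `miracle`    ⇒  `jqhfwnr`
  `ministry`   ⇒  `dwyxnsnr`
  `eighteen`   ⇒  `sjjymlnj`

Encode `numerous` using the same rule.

The output letters match the input read backwards, each shifted +5: rye reversed is eyr. Two steps: reverse the string, then apply a Caesar shift of +5.
Applying it to numerous: reverse → suoremun; then shift: s+5=x, u+5=z, o+5=t, r+5=w, e+5=j, m+5=r, u+5=z, n+5=s.

xztwjrzs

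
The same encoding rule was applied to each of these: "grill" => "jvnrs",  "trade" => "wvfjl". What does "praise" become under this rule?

svfozm

In grill: g→j is +3, r→v is +4, i→n is +5, l→r is +6 — the shift increases by 1 each position. Each letter shifts forward by (position + 3), i.e. 3, 4, 5, … — the shift grows by one for each successive letter.
Applying it to praise: p+3=s, r+4=v, a+5=f, i+6=o, s+7=z, e+8=m.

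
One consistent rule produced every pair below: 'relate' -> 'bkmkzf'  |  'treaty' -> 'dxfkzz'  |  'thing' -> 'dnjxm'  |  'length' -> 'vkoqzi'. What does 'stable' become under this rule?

czblrf

Shifts by position in relate: pos 0: r→b (+10), pos 1: e→k (+6), pos 2: l→m (+1), pos 3: a→k (+10), pos 4: t→z (+6), pos 5: e→f (+1) — repeating every 3. A repeating key of period 3 is used — shifts +10, +6, +1 over and over.
For stable: s+10=c, t+6=z, a+1=b, b+10=l, l+6=r, e+1=f.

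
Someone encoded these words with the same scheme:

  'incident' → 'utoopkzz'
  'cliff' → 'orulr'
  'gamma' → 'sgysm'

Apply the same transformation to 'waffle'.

igrlxk

Shifts by position in incident: pos 0: i→u (+12), pos 1: n→t (+6), pos 2: c→o (+12), pos 3: i→o (+6) — repeating every 2. The shifts repeat in a cycle of length 2: positions 0,1,… shift by +12, +6, then the pattern repeats.
For waffle: w+12=i, a+6=g, f+12=r, f+6=l, l+12=x, e+6=k.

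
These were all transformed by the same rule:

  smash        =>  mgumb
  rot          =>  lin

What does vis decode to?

boy

Compare letters: s→m is +20, m→g is +20, a→u is +20 — a constant shift. Each letter is shifted forward by 20 in the alphabet (a Caesar shift of +20).
Decoding vis: v−20=b, i−20=o, s−20=y.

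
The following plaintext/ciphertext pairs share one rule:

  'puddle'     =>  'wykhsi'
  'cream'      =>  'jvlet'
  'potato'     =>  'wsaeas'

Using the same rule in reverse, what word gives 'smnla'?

Shifts by position in puddle: pos 0: p→w (+7), pos 1: u→y (+4), pos 2: d→k (+7), pos 3: d→h (+4) — repeating every 2. It's a Vigenère-style cipher with numeric key [7,4]: position i shifts by key[i mod 2].
Undoing it on smnla: s−7=l, m−4=i, n−7=g, l−4=h, a−7=t.

light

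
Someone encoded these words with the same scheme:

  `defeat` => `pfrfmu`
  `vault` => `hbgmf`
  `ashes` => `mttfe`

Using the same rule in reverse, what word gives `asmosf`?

Shifts by position in defeat: pos 0: d→p (+12), pos 1: e→f (+1), pos 2: f→r (+12), pos 3: e→f (+1) — repeating every 2. The shifts repeat in a cycle of length 2: positions 0,1,… shift by +12, +1, then the pattern repeats.
Decoding asmosf: a−12=o, s−1=r, m−12=a, o−1=n, s−12=g, f−1=e.

orange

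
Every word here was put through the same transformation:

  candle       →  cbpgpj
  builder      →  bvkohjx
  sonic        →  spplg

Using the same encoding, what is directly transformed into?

In candle: c→c is +0, a→b is +1, n→p is +2, d→g is +3 — the shift increases by 1 each position. Each letter shifts forward by its position index (0, 1, 2, …) — the shift grows by one for each successive letter.
For directly: d+0=d, i+1=j, r+2=t, e+3=h, c+4=g, t+5=y, l+6=r, y+7=f.

djthgyrf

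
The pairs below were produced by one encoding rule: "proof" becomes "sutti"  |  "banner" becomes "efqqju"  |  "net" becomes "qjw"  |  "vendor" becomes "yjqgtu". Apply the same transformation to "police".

The shift depends on letter class: consonant p→s is +3, but vowel o→t is +5. Two shifts are in play — +5 for a/e/i/o/u, +3 for every other letter.
On police: p(cons)+3=s, o(vowel)+5=t, l(cons)+3=o, i(vowel)+5=n, c(cons)+3=f, e(vowel)+5=j.

stonfj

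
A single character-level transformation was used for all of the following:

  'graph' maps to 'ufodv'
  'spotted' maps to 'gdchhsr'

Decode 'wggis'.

Compare letters: g→u is +14, r→f is +14, a→o is +14 — a constant shift. Each letter is shifted forward by 14 in the alphabet (a Caesar shift of +14).
Reversing it on wggis: w−14=i, g−14=s, g−14=s, i−14=u, s−14=e.

issue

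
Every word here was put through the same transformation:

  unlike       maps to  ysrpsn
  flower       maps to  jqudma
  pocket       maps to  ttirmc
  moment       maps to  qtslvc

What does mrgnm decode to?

image

Letter i (0-indexed) is shifted by i+4, so successive shifts are 4, 5, 6, ….
Reversing it on mrgnm: m−4=i, r−5=m, g−6=a, n−7=g, m−8=e.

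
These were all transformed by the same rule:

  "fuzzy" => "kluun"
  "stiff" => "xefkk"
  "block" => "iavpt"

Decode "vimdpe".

object

f(5)→k(10) and u(20)→l(11) fit y≡7x+1 (mod 26); the inverse of 7 mod 26 is 15. Treating letters as 0–25, the rule is x ↦ 7x + 1 (mod 26).
Reversing it on vimdpe: v(21)→15·(21−1)≡14=o; i(8)→15·(8−1)≡1=b; m(12)→15·(12−1)≡9=j; d(3)→15·(3−1)≡4=e; p(15)→15·(15−1)≡2=c; e(4)→15·(4−1)≡19=t (all mod 26).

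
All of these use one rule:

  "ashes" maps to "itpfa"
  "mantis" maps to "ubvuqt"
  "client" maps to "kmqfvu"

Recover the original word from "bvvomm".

Shifts by position in ashes: pos 0: a→i (+8), pos 1: s→t (+1), pos 2: h→p (+8), pos 3: e→f (+1) — repeating every 2. It's a Vigenère-style cipher with numeric key [8,1]: position i shifts by key[i mod 2].
Undoing it on bvvomm: b−8=t, v−1=u, v−8=n, o−1=n, m−8=e, m−1=l.

tunnel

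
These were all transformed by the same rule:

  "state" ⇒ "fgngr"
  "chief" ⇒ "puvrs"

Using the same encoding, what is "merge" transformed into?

zretr

Compare letters: s→f is +13, t→g is +13, a→n is +13 — a constant shift. Each letter is shifted forward by 13 in the alphabet (a Caesar shift of +13).
Applying it to merge: m+13=z, e+13=r, r+13=e, g+13=t, e+13=r.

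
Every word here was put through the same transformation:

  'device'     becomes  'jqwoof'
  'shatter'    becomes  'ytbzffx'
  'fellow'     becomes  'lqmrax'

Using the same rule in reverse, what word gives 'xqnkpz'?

Shifts by position in device: pos 0: d→j (+6), pos 1: e→q (+12), pos 2: v→w (+1), pos 3: i→o (+6), pos 4: c→o (+12), pos 5: e→f (+1) — repeating every 3. It's a Vigenère-style cipher with numeric key [6,12,1]: position i shifts by key[i mod 3].
Reversing it on xqnkpz: x−6=r, q−12=e, n−1=m, k−6=e, p−12=d, z−1=y.

remedy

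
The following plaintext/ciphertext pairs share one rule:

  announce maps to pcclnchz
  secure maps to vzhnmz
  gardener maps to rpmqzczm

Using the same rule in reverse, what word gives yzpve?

a(0)→p(15) and n(13)→c(2) fit y≡9x+15 (mod 26); the inverse of 9 mod 26 is 3. Treating letters as 0–25, the rule is x ↦ 9x + 15 (mod 26).
Decoding yzpve: y(24)→3·(24−15)≡1=b; z(25)→3·(25−15)≡4=e; p(15)→3·(15−15)≡0=a; v(21)→3·(21−15)≡18=s; e(4)→3·(4−15)≡19=t (all mod 26).

beast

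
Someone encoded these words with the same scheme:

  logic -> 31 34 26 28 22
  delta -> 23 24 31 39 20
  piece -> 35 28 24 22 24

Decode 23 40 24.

l is letter #12 and maps to 31: an offset of 19. Each letter is replaced by its alphabet position (a=1..z=26) + 19.
Decoding 23 40 24: 23→(23−19)÷1=4=d, 40→(40−19)÷1=21=u, 24→(24−19)÷1=5=e.

due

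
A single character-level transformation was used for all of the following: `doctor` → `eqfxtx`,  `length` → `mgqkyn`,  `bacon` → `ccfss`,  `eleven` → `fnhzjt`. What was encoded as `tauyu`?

syrup

In doctor: d→e is +1, o→q is +2, c→f is +3, t→x is +4 — the shift increases by 1 each position. The shift increases by 1 at each position, starting from +1: 1, 2, 3, ….
Undoing it on tauyu: t−1=s, a−2=y, u−3=r, y−4=u, u−5=p.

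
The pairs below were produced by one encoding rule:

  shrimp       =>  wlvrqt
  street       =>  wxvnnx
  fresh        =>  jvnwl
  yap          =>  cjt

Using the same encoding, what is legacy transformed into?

pnkjgc

The shift depends on letter class: consonant s→w is +4, but vowel i→r is +9. Two shifts are in play — +9 for a/e/i/o/u, +4 for every other letter.
For legacy: l(cons)+4=p, e(vowel)+9=n, g(cons)+4=k, a(vowel)+9=j, c(cons)+4=g, y(cons)+4=c.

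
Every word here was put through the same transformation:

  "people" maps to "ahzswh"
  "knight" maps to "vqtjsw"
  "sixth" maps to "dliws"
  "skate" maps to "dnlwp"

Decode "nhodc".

Shifts by position in people: pos 0: p→a (+11), pos 1: e→h (+3), pos 2: o→z (+11), pos 3: p→s (+3) — repeating every 2. It's a Vigenère-style cipher with numeric key [11,3]: position i shifts by key[i mod 2].
Decoding nhodc: n−11=c, h−3=e, o−11=d, d−3=a, c−11=r.

cedar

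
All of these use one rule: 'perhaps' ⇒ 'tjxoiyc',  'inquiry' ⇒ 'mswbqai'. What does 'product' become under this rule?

twukcld

In perhaps: p→t is +4, e→j is +5, r→x is +6, h→o is +7 — the shift increases by 1 each position. Letter i (0-indexed) is shifted by i+4, so successive shifts are 4, 5, 6, ….
On product: p+4=t, r+5=w, o+6=u, d+7=k, u+8=c, c+9=l, t+10=d.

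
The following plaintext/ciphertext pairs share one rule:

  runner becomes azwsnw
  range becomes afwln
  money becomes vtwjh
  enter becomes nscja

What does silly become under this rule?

Shifts by position in runner: pos 0: r→a (+9), pos 1: u→z (+5), pos 2: n→w (+9), pos 3: n→s (+5) — repeating every 2. The shifts repeat in a cycle of length 2: positions 0,1,… shift by +9, +5, then the pattern repeats.
On silly: s+9=b, i+5=n, l+9=u, l+5=q, y+9=h.

bnuqh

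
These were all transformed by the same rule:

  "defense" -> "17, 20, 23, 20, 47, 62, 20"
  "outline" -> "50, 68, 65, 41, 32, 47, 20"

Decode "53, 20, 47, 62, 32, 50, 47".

d(#4)→17 and e(#5)→20: differences scale by 3, so n = 3·pos + 5. With a=1..z=26, the number is 3·pos + 5.
Reversing it on 53, 20, 47, 62, 32, 50, 47: 53→(53−5)÷3=16=p, 20→(20−5)÷3=5=e, 47→(47−5)÷3=14=n, 62→(62−5)÷3=19=s, 32→(32−5)÷3=9=i, 50→(50−5)÷3=15=o, 47→(47−5)÷3=14=n.

pension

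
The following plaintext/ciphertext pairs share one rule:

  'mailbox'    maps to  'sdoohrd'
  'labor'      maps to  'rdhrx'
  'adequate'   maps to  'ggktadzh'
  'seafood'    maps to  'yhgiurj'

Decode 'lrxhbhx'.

A repeating key of period 2 is used — shifts +6, +3 over and over.
Undoing it on lrxhbhx: l−6=f, r−3=o, x−6=r, h−3=e, b−6=v, h−3=e, x−6=r.

forever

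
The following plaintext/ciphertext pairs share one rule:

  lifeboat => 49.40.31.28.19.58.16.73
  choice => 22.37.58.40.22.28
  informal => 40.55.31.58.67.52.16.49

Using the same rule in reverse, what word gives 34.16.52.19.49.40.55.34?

The formula is n = 3×(alphabet index, a=1) + 13.
Decoding 34.16.52.19.49.40.55.34: 34→(34−13)÷3=7=g, 16→(16−13)÷3=1=a, 52→(52−13)÷3=13=m, 19→(19−13)÷3=2=b, 49→(49−13)÷3=12=l, 40→(40−13)÷3=9=i, 55→(55−13)÷3=14=n, 34→(34−13)÷3=7=g.

gambling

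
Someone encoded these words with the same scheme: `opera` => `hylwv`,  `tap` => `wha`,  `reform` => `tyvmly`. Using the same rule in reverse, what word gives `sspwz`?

The output letters match the input read backwards, each shifted +7: opera reversed is arepo. Two steps: reverse the string, then apply a Caesar shift of +7.
Undoing it on sspwz: shift back: s−7=l, s−7=l, p−7=i, w−7=p, z−7=s → llips; then reverse → spill.

spill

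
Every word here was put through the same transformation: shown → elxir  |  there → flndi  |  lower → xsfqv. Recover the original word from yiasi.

Shifts by position in shown: pos 0: s→e (+12), pos 1: h→l (+4), pos 2: o→x (+9), pos 3: w→i (+12), pos 4: n→r (+4) — repeating every 3. A repeating key of period 3 is used — shifts +12, +4, +9 over and over.
Undoing it on yiasi: y−12=m, i−4=e, a−9=r, s−12=g, i−4=e.

merge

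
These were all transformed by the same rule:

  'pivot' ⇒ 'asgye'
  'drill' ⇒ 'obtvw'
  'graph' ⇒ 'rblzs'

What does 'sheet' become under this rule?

Shifts by position in pivot: pos 0: p→a (+11), pos 1: i→s (+10), pos 2: v→g (+11), pos 3: o→y (+10) — repeating every 2. The shifts repeat in a cycle of length 2: positions 0,1,… shift by +11, +10, then the pattern repeats.
For sheet: s+11=d, h+10=r, e+11=p, e+10=o, t+11=e.

drpoe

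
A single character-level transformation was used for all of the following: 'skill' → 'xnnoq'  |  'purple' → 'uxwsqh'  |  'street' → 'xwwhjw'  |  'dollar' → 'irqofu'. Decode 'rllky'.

Shifts by position in skill: pos 0: s→x (+5), pos 1: k→n (+3), pos 2: i→n (+5), pos 3: l→o (+3) — repeating every 2. It's a Vigenère-style cipher with numeric key [5,3]: position i shifts by key[i mod 2].
Undoing it on rllky: r−5=m, l−3=i, l−5=g, k−3=h, y−5=t.

might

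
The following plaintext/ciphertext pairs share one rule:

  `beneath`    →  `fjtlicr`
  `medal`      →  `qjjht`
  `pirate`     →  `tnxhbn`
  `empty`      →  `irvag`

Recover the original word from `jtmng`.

foggy

Letter i (0-indexed) is shifted by i+4, so successive shifts are 4, 5, 6, ….
Decoding jtmng: j−4=f, t−5=o, m−6=g, n−7=g, g−8=y.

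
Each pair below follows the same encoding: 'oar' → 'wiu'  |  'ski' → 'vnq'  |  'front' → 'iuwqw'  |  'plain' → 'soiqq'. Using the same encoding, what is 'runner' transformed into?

The shift depends on letter class: consonant r→u is +3, but vowel o→w is +8. Vowels shift forward by 8 and consonants shift forward by 3.
For runner: r(cons)+3=u, u(vowel)+8=c, n(cons)+3=q, n(cons)+3=q, e(vowel)+8=m, r(cons)+3=u.

ucqqmu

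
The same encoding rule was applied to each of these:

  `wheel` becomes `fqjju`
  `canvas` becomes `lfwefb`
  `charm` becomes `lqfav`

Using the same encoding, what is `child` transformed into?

Vowels shift forward by 5 and consonants shift forward by 9.
For child: c(cons)+9=l, h(cons)+9=q, i(vowel)+5=n, l(cons)+9=u, d(cons)+9=m.

lqnum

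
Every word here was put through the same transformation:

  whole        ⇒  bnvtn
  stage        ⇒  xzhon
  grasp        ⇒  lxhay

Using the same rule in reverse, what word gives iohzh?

In whole: w→b is +5, h→n is +6, o→v is +7, l→t is +8 — the shift increases by 1 each position. Each letter shifts forward by (position + 5), i.e. 5, 6, 7, … — the shift grows by one for each successive letter.
Undoing it on iohzh: i−5=d, o−6=i, h−7=a, z−8=r, h−9=y.

diary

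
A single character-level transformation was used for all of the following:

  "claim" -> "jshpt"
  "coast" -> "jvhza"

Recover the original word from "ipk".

Every letter moves 7 places later in the alphabet, wrapping around z→a.
Undoing it on ipk: i−7=b, p−7=i, k−7=d.

bid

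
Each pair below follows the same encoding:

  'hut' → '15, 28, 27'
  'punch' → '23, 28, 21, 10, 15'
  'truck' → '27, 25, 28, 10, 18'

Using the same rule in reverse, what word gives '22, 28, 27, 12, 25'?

outer

Letters become their 1-based position plus 7 (so a→8, b→9, …).
Reversing it on 22, 28, 27, 12, 25: 22→(22−7)÷1=15=o, 28→(28−7)÷1=21=u, 27→(27−7)÷1=20=t, 12→(12−7)÷1=5=e, 25→(25−7)÷1=18=r.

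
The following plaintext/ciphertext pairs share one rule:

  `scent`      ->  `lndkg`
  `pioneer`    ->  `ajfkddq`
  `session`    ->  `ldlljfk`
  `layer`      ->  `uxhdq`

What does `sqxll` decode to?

brass

s(18)→l(11) and c(2)→n(13) fit y≡21x+23 (mod 26); the inverse of 21 mod 26 is 5. Treating letters as 0–25, the rule is x ↦ 21x + 23 (mod 26).
Decoding sqxll: s(18)→5·(18−23)≡1=b; q(16)→5·(16−23)≡17=r; x(23)→5·(23−23)≡0=a; l(11)→5·(11−23)≡18=s; l(11)→5·(11−23)≡18=s (all mod 26).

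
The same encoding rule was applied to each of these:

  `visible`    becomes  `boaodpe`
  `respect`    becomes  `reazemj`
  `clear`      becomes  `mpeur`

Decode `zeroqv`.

period

v(21)→b(1) and i(8)→o(14) fit y≡9x+20 (mod 26); the inverse of 9 mod 26 is 3. Each letter's alphabet position (a=0..z=25) is mapped through 9·x+20 mod 26 — an affine cipher.
Undoing it on zeroqv: z(25)→3·(25−20)≡15=p; e(4)→3·(4−20)≡4=e; r(17)→3·(17−20)≡17=r; o(14)→3·(14−20)≡8=i; q(16)→3·(16−20)≡14=o; v(21)→3·(21−20)≡3=d (all mod 26).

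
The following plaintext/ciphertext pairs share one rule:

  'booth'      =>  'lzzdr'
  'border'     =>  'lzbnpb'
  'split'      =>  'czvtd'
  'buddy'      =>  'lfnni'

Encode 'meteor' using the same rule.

wpdpzb

The shift depends on letter class: consonant b→l is +10, but vowel o→z is +11. The rule splits by letter class: vowels +11, consonants +10.
On meteor: m(cons)+10=w, e(vowel)+11=p, t(cons)+10=d, e(vowel)+11=p, o(vowel)+11=z, r(cons)+10=b.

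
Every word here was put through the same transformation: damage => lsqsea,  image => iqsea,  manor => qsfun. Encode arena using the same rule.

d(3)→l(11) and a(0)→s(18) fit y≡15x+18 (mod 26); the inverse of 15 mod 26 is 7. Treating letters as 0–25, the rule is x ↦ 15x + 18 (mod 26).
For arena: a(0)→15·0+18≡18=s; r(17)→15·17+18≡13=n; e(4)→15·4+18≡0=a; n(13)→15·13+18≡5=f; a(0)→15·0+18≡18=s (all mod 26).

snafs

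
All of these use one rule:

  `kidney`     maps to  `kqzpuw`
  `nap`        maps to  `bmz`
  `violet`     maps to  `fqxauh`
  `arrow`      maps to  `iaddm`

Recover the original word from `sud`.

rig

The output letters match the input read backwards, each shifted +12: kidney reversed is yendik. Read the word backwards and shift each letter +12.
Decoding sud: shift back: s−12=g, u−12=i, d−12=r → gir; then reverse → rig.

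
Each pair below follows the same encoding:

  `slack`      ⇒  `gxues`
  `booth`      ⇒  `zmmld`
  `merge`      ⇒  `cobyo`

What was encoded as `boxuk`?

relay

s(18)→g(6) and l(11)→x(23) fit y≡5x+20 (mod 26); the inverse of 5 mod 26 is 21. This is an affine cipher: with a=0,…,z=25, each position x becomes (5x+20) mod 26.
Decoding boxuk: b(1)→21·(1−20)≡17=r; o(14)→21·(14−20)≡4=e; x(23)→21·(23−20)≡11=l; u(20)→21·(20−20)≡0=a; k(10)→21·(10−20)≡24=y (all mod 26).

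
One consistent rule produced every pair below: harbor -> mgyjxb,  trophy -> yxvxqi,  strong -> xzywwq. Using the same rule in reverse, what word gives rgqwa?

major

The shift increases by 1 at each position, starting from +5: 5, 6, 7, ….
Undoing it on rgqwa: r−5=m, g−6=a, q−7=j, w−8=o, a−9=r.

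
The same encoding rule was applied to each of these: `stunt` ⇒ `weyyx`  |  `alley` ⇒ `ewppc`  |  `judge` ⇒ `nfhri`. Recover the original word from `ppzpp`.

level

It's a Vigenère-style cipher with numeric key [4,11]: position i shifts by key[i mod 2].
Undoing it on ppzpp: p−4=l, p−11=e, z−4=v, p−11=e, p−4=l.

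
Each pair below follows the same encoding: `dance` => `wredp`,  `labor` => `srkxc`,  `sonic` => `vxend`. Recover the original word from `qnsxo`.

d(3)→w(22) and a(0)→r(17) fit y≡19x+17 (mod 26); the inverse of 19 mod 26 is 11. Treating letters as 0–25, the rule is x ↦ 19x + 17 (mod 26).
Decoding qnsxo: q(16)→11·(16−17)≡15=p; n(13)→11·(13−17)≡8=i; s(18)→11·(18−17)≡11=l; x(23)→11·(23−17)≡14=o; o(14)→11·(14−17)≡19=t (all mod 26).

pilot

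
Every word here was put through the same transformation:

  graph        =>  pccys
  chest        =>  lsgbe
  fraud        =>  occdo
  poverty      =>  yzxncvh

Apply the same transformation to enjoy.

Shifts by position in graph: pos 0: g→p (+9), pos 1: r→c (+11), pos 2: a→c (+2), pos 3: p→y (+9), pos 4: h→s (+11) — repeating every 3. The shifts repeat in a cycle of length 3: positions 0,1,… shift by +9, +11, +2, then the pattern repeats.
On enjoy: e+9=n, n+11=y, j+2=l, o+9=x, y+11=j.

nylxj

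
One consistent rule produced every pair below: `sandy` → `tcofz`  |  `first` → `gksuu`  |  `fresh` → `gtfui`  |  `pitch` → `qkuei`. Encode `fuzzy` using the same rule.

Shifts by position in sandy: pos 0: s→t (+1), pos 1: a→c (+2), pos 2: n→o (+1), pos 3: d→f (+2) — repeating every 2. It's a Vigenère-style cipher with numeric key [1,2]: position i shifts by key[i mod 2].
Applying it to fuzzy: f+1=g, u+2=w, z+1=a, z+2=b, y+1=z.

gwabz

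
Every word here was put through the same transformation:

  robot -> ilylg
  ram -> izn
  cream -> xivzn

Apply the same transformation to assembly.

zhhvnyob

Each letter is replaced by its mirror in the alphabet: a↔z, b↔y, c↔x, and so on (the Atbash cipher).
On assembly: a↔z, s↔h, s↔h, e↔v, m↔n, b↔y, l↔o, y↔b.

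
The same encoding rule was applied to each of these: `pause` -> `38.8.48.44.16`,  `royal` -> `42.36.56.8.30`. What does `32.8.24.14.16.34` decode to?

The formula is n = 2×(alphabet index, a=1) + 6.
Undoing it on 32.8.24.14.16.34: 32→(32−6)÷2=13=m, 8→(8−6)÷2=1=a, 24→(24−6)÷2=9=i, 14→(14−6)÷2=4=d, 16→(16−6)÷2=5=e, 34→(34−6)÷2=14=n.

maiden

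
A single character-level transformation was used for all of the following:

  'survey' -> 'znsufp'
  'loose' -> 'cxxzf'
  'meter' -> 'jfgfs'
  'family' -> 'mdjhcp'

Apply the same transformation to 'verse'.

This is an affine cipher: with a=0,…,z=25, each position x becomes (7x+3) mod 26.
For verse: v(21)→7·21+3≡20=u; e(4)→7·4+3≡5=f; r(17)→7·17+3≡18=s; s(18)→7·18+3≡25=z; e(4)→7·4+3≡5=f (all mod 26).

ufszf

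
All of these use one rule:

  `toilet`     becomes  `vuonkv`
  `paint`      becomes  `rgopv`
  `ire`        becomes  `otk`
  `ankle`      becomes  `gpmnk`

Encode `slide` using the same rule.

unofk

Vowels shift forward by 6 and consonants shift forward by 2.
For slide: s(cons)+2=u, l(cons)+2=n, i(vowel)+6=o, d(cons)+2=f, e(vowel)+6=k.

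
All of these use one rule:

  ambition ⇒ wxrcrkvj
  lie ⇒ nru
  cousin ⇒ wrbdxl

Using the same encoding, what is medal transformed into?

The output letters match the input read backwards, each shifted +9: ambition reversed is noitibma. Two steps: reverse the string, then apply a Caesar shift of +9.
Applying it to medal: reverse → ladem; then shift: l+9=u, a+9=j, d+9=m, e+9=n, m+9=v.

ujmnv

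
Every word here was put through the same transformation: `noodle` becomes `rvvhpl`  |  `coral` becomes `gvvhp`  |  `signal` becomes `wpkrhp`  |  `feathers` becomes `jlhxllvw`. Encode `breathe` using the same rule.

fvlhxll

The shift depends on letter class: consonant n→r is +4, but vowel o→v is +7. Vowels shift forward by 7 and consonants shift forward by 4.
Applying it to breathe: b(cons)+4=f, r(cons)+4=v, e(vowel)+7=l, a(vowel)+7=h, t(cons)+4=x, h(cons)+4=l, e(vowel)+7=l.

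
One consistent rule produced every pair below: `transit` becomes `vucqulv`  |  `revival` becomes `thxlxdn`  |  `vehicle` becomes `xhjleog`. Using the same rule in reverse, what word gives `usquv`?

sport

Shifts by position in transit: pos 0: t→v (+2), pos 1: r→u (+3), pos 2: a→c (+2), pos 3: n→q (+3) — repeating every 2. It's a Vigenère-style cipher with numeric key [2,3]: position i shifts by key[i mod 2].
Decoding usquv: u−2=s, s−3=p, q−2=o, u−3=r, v−2=t.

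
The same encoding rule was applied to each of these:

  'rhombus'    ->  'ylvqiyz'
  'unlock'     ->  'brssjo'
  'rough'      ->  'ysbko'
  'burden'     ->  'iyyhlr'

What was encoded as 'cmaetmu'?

vitamin

Shifts by position in rhombus: pos 0: r→y (+7), pos 1: h→l (+4), pos 2: o→v (+7), pos 3: m→q (+4) — repeating every 2. The shifts repeat in a cycle of length 2: positions 0,1,… shift by +7, +4, then the pattern repeats.
Decoding cmaetmu: c−7=v, m−4=i, a−7=t, e−4=a, t−7=m, m−4=i, u−7=n.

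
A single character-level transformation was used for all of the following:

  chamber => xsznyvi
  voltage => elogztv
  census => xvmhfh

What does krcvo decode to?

pixel

Each pair mirrors across the alphabet (c↔x, h↔s, a↔z): positions sum to 25. Letters are reflected about the middle of the alphabet (position → 25−position): Atbash.
Reversing it on krcvo: k↔p, r↔i, c↔x, v↔e, o↔l.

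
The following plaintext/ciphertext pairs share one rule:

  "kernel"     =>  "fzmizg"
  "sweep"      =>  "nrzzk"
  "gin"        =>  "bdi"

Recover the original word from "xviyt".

Compare letters: k→f is +21, e→z is +21, r→m is +21 — a constant shift. It's a constant shift of +21 (ROT21).
Decoding xviyt: x−21=c, v−21=a, i−21=n, y−21=d, t−21=y.

candy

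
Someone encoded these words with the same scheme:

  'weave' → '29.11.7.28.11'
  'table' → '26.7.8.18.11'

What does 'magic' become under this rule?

19.7.13.15.9

The number is (letter's place in the alphabet, a=1) + 6.
Applying it to magic: m=13→19, a=1→7, g=7→13, i=9→15, c=3→9.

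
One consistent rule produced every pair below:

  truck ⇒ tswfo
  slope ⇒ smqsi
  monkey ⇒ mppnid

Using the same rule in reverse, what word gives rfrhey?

In truck: t→t is +0, r→s is +1, u→w is +2, c→f is +3 — the shift increases by 1 each position. The shift increases by 1 at each position, starting from +0: 0, 1, 2, ….
Undoing it on rfrhey: r−0=r, f−1=e, r−2=p, h−3=e, e−4=a, y−5=t.

repeat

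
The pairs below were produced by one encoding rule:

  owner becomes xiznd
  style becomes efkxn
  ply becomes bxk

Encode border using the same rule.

nxdpnd

Two shifts are in play — +9 for a/e/i/o/u, +12 for every other letter.
On border: b(cons)+12=n, o(vowel)+9=x, r(cons)+12=d, d(cons)+12=p, e(vowel)+9=n, r(cons)+12=d.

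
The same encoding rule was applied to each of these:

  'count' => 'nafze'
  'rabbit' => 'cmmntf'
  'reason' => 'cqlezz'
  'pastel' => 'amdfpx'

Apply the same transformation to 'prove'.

adzhp

Shifts by position in count: pos 0: c→n (+11), pos 1: o→a (+12), pos 2: u→f (+11), pos 3: n→z (+12) — repeating every 2. It's a Vigenère-style cipher with numeric key [11,12]: position i shifts by key[i mod 2].
On prove: p+11=a, r+12=d, o+11=z, v+12=h, e+11=p.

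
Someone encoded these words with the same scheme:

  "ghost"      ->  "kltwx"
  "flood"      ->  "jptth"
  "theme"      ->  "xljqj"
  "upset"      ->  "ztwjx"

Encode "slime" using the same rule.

wpnqj

The shift depends on letter class: consonant g→k is +4, but vowel o→t is +5. Vowels shift forward by 5 and consonants shift forward by 4.
For slime: s(cons)+4=w, l(cons)+4=p, i(vowel)+5=n, m(cons)+4=q, e(vowel)+5=j.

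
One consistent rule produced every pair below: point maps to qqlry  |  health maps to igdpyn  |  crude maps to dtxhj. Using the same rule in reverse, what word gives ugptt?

tempo

In point: p→q is +1, o→q is +2, i→l is +3, n→r is +4 — the shift increases by 1 each position. The shift increases by 1 at each position, starting from +1: 1, 2, 3, ….
Decoding ugptt: u−1=t, g−2=e, p−3=m, t−4=p, t−5=o.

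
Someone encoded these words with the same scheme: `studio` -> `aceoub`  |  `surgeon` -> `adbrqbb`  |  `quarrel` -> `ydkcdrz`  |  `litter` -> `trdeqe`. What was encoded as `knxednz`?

The shift increases by 1 at each position, starting from +8: 8, 9, 10, ….
Undoing it on knxednz: k−8=c, n−9=e, x−10=n, e−11=t, d−12=r, n−13=a, z−14=l.

central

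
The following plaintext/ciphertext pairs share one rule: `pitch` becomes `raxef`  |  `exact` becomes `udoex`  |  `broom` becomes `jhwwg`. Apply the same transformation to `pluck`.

rlseq

p(15)→r(17) and i(8)→a(0) fit y≡21x+14 (mod 26); the inverse of 21 mod 26 is 5. Each letter's alphabet position (a=0..z=25) is mapped through 21·x+14 mod 26 — an affine cipher.
On pluck: p(15)→21·15+14≡17=r; l(11)→21·11+14≡11=l; u(20)→21·20+14≡18=s; c(2)→21·2+14≡4=e; k(10)→21·10+14≡16=q (all mod 26).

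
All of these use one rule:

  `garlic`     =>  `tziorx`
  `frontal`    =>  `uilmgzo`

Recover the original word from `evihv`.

Each pair mirrors across the alphabet (g↔t, a↔z, r↔i): positions sum to 25. Letters are reflected about the middle of the alphabet (position → 25−position): Atbash.
Decoding evihv: e↔v, v↔e, i↔r, h↔s, v↔e.

verse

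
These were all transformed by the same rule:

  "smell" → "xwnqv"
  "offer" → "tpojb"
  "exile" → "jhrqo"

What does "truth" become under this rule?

ybdyr

Shifts by position in smell: pos 0: s→x (+5), pos 1: m→w (+10), pos 2: e→n (+9), pos 3: l→q (+5), pos 4: l→v (+10) — repeating every 3. The shifts repeat in a cycle of length 3: positions 0,1,… shift by +5, +10, +9, then the pattern repeats.
For truth: t+5=y, r+10=b, u+9=d, t+5=y, h+10=r.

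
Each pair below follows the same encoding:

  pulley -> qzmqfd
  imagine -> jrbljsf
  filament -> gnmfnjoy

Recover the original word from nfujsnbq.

material

Shifts by position in pulley: pos 0: p→q (+1), pos 1: u→z (+5), pos 2: l→m (+1), pos 3: l→q (+5) — repeating every 2. A repeating key of period 2 is used — shifts +1, +5 over and over.
Undoing it on nfujsnbq: n−1=m, f−5=a, u−1=t, j−5=e, s−1=r, n−5=i, b−1=a, q−5=l.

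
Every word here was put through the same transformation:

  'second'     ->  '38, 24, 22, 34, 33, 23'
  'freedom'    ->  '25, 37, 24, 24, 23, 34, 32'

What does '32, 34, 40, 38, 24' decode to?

s is letter #19 and maps to 38: an offset of 19. The number is (letter's place in the alphabet, a=1) + 19.
Reversing it on 32, 34, 40, 38, 24: 32→(32−19)÷1=13=m, 34→(34−19)÷1=15=o, 40→(40−19)÷1=21=u, 38→(38−19)÷1=19=s, 24→(24−19)÷1=5=e.

mouse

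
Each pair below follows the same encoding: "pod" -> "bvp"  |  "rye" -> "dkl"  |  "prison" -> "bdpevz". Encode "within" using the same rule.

Two shifts are in play — +7 for a/e/i/o/u, +12 for every other letter.
Applying it to within: w(cons)+12=i, i(vowel)+7=p, t(cons)+12=f, h(cons)+12=t, i(vowel)+7=p, n(cons)+12=z.

ipftpz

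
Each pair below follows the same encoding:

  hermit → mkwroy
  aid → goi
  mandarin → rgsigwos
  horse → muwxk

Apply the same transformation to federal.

kkikwgq

The shift depends on letter class: consonant h→m is +5, but vowel e→k is +6. The rule splits by letter class: vowels +6, consonants +5.
For federal: f(cons)+5=k, e(vowel)+6=k, d(cons)+5=i, e(vowel)+6=k, r(cons)+5=w, a(vowel)+6=g, l(cons)+5=q.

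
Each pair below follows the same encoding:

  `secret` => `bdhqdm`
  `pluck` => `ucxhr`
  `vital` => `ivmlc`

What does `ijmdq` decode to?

Each letter's alphabet position (a=0..z=25) is mapped through 11·x+11 mod 26 — an affine cipher.
Decoding ijmdq: i(8)→19·(8−11)≡21=v; j(9)→19·(9−11)≡14=o; m(12)→19·(12−11)≡19=t; d(3)→19·(3−11)≡4=e; q(16)→19·(16−11)≡17=r (all mod 26).

voter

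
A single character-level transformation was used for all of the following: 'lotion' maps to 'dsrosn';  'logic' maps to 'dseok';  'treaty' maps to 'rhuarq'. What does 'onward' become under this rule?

sngahp

l(11)→d(3) and o(14)→s(18) fit y≡5x+0 (mod 26); the inverse of 5 mod 26 is 21. This is an affine cipher: with a=0,…,z=25, each position x becomes (5x+0) mod 26.
On onward: o(14)→5·14+0≡18=s; n(13)→5·13+0≡13=n; w(22)→5·22+0≡6=g; a(0)→5·0+0≡0=a; r(17)→5·17+0≡7=h; d(3)→5·3+0≡15=p (all mod 26).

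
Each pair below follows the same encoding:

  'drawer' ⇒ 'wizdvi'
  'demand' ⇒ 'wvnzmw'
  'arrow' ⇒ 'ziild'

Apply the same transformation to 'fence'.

This is the alphabet-reversal cipher (Atbash): a becomes z, b becomes y, etc.
On fence: f↔u, e↔v, n↔m, c↔x, e↔v.

uvmxv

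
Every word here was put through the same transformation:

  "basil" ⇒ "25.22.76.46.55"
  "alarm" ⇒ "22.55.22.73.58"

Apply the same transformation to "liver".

b(#2)→25 and a(#1)→22: differences scale by 3, so n = 3·pos + 19. With a=1..z=26, the number is 3·pos + 19.
On liver: l=12→55, i=9→46, v=22→85, e=5→34, r=18→73.

55.46.85.34.73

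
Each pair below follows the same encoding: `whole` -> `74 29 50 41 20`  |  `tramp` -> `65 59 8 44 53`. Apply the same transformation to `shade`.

w(#23)→74 and h(#8)→29: differences scale by 3, so n = 3·pos + 5. The formula is n = 3×(alphabet index, a=1) + 5.
Applying it to shade: s=19→62, h=8→29, a=1→8, d=4→17, e=5→20.

62 29 8 17 20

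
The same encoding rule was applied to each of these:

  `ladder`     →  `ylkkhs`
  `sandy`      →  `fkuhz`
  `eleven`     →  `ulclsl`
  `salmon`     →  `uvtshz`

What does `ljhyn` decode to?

grace

The output letters match the input read backwards, each shifted +7: ladder reversed is reddal. Read the word backwards and shift each letter +7.
Undoing it on ljhyn: shift back: l−7=e, j−7=c, h−7=a, y−7=r, n−7=g → ecarg; then reverse → grace.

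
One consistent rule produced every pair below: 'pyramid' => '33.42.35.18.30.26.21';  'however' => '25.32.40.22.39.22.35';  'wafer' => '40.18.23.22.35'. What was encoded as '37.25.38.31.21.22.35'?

thunder

p is letter #16 and maps to 33: an offset of 17. Each letter is replaced by its alphabet position (a=1..z=26) + 17.
Undoing it on 37.25.38.31.21.22.35: 37→(37−17)÷1=20=t, 25→(25−17)÷1=8=h, 38→(38−17)÷1=21=u, 31→(31−17)÷1=14=n, 21→(21−17)÷1=4=d, 22→(22−17)÷1=5=e, 35→(35−17)÷1=18=r.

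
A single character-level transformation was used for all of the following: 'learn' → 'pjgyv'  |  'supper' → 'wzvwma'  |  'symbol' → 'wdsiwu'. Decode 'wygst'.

In learn: l→p is +4, e→j is +5, a→g is +6, r→y is +7 — the shift increases by 1 each position. Each letter shifts forward by (position + 4), i.e. 4, 5, 6, … — the shift grows by one for each successive letter.
Undoing it on wygst: w−4=s, y−5=t, g−6=a, s−7=l, t−8=l.

stall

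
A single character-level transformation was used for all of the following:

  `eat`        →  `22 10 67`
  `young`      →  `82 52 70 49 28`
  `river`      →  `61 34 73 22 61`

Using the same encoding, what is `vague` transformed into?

73 10 28 70 22

e(#5)→22 and a(#1)→10: differences scale by 3, so n = 3·pos + 7. With a=1..z=26, the number is 3·pos + 7.
On vague: v=22→73, a=1→10, g=7→28, u=21→70, e=5→22.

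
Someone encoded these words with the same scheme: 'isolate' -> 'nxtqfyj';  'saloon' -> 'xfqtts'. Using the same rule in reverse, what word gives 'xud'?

spy

Compare letters: i→n is +5, s→x is +5, o→t is +5 — a constant shift. It's a constant shift of +5 (ROT5).
Undoing it on xud: x−5=s, u−5=p, d−5=y.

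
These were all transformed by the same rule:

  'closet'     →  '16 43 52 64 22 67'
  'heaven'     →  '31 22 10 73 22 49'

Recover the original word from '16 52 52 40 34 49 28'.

cooking

c(#3)→16 and l(#12)→43: differences scale by 3, so n = 3·pos + 7. Each letter becomes 3×(its alphabet position, a=1..z=26) + 7.
Undoing it on 16 52 52 40 34 49 28: 16→(16−7)÷3=3=c, 52→(52−7)÷3=15=o, 52→(52−7)÷3=15=o, 40→(40−7)÷3=11=k, 34→(34−7)÷3=9=i, 49→(49−7)÷3=14=n, 28→(28−7)÷3=7=g.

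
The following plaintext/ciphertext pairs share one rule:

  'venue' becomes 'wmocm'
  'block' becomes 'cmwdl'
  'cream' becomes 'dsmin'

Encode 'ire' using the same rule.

Two shifts are in play — +8 for a/e/i/o/u, +1 for every other letter.
For ire: i(vowel)+8=q, r(cons)+1=s, e(vowel)+8=m.

qsm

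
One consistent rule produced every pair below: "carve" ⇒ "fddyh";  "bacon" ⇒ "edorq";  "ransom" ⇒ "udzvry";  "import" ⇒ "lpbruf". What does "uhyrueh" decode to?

It's a Vigenère-style cipher with numeric key [3,3,12]: position i shifts by key[i mod 3].
Decoding uhyrueh: u−3=r, h−3=e, y−12=m, r−3=o, u−3=r, e−12=s, h−3=e.

remorse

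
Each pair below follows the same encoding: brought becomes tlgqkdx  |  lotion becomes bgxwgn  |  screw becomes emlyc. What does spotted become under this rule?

ezgxxyf

b(1)→t(19) and r(17)→l(11) fit y≡19x+0 (mod 26); the inverse of 19 mod 26 is 11. This is an affine cipher: with a=0,…,z=25, each position x becomes (19x+0) mod 26.
For spotted: s(18)→19·18+0≡4=e; p(15)→19·15+0≡25=z; o(14)→19·14+0≡6=g; t(19)→19·19+0≡23=x; t(19)→19·19+0≡23=x; e(4)→19·4+0≡24=y; d(3)→19·3+0≡5=f (all mod 26).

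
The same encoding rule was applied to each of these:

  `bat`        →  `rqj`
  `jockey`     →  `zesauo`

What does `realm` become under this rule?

huqbc

Compare letters: b→r is +16, a→q is +16, t→j is +16 — a constant shift. Every letter moves 16 places later in the alphabet, wrapping around z→a.
On realm: r+16=h, e+16=u, a+16=q, l+16=b, m+16=c.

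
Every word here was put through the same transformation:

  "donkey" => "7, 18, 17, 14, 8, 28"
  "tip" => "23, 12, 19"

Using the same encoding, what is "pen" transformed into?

19, 8, 17

d is letter #4 and maps to 7: an offset of 3. The number is (letter's place in the alphabet, a=1) + 3.
For pen: p=16→19, e=5→8, n=14→17.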